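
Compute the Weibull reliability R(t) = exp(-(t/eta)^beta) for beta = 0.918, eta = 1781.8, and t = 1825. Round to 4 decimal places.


beta = 0.918, eta = 1781.8, t = 1825
t/eta = 1825 / 1781.8 = 1.0242
(t/eta)^beta = 1.0242^0.918 = 1.0222
R(t) = exp(-1.0222)
R(t) = 0.3598

0.3598


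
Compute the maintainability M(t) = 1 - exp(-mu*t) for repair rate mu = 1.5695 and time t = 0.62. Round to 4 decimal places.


mu = 1.5695, t = 0.62
mu * t = 1.5695 * 0.62 = 0.9731
exp(-0.9731) = 0.3779
M(t) = 1 - 0.3779
M(t) = 0.6221

0.6221


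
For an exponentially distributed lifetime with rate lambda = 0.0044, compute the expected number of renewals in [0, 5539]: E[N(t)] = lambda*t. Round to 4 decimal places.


lambda = 0.0044
t = 5539
E[N(t)] = lambda * t
E[N(t)] = 0.0044 * 5539
E[N(t)] = 24.3716

24.3716


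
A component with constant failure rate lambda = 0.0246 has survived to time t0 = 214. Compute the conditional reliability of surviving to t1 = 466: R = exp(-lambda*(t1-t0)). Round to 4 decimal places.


lambda = 0.0246
t0 = 214, t1 = 466
t1 - t0 = 252
lambda * (t1-t0) = 0.0246 * 252 = 6.1992
R = exp(-6.1992)
R = 0.002

0.002


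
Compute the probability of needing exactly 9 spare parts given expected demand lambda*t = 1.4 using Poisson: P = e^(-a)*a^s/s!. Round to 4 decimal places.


a = 1.4, s = 9
e^(-a) = e^(-1.4) = 0.2466
a^s = 1.4^9 = 20.661
s! = 362880
P = 0.2466 * 20.661 / 362880
P = 0.0

0.0


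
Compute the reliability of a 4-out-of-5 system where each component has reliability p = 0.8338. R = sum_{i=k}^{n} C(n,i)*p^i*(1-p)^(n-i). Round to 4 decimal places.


k = 4, n = 5, p = 0.8338
i=4: C(5,4)=5 * 0.8338^4 * 0.1662^1 = 0.4017
i=5: C(5,5)=1 * 0.8338^5 * 0.1662^0 = 0.403
R = sum of terms = 0.8047

0.8047


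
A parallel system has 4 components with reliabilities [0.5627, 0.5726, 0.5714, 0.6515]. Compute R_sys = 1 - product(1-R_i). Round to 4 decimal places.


Components: [0.5627, 0.5726, 0.5714, 0.6515]
(1 - 0.5627) = 0.4373, running product = 0.4373
(1 - 0.5726) = 0.4274, running product = 0.1869
(1 - 0.5714) = 0.4286, running product = 0.0801
(1 - 0.6515) = 0.3485, running product = 0.0279
Product of (1-R_i) = 0.0279
R_sys = 1 - 0.0279 = 0.9721

0.9721


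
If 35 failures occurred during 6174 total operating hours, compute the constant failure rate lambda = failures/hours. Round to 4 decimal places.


failures = 35
total_hours = 6174
lambda = 35 / 6174
lambda = 0.0057

0.0057


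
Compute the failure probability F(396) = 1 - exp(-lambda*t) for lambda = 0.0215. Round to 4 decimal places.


lambda = 0.0215, t = 396
lambda * t = 8.514
exp(-8.514) = 0.0002
F(t) = 1 - 0.0002
F(t) = 0.9998

0.9998


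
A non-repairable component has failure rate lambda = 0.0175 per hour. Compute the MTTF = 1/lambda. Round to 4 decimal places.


lambda = 0.0175
MTTF = 1 / 0.0175
MTTF = 57.1429

57.1429


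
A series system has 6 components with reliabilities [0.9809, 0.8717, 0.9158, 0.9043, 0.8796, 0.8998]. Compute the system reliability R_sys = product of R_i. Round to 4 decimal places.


Components: [0.9809, 0.8717, 0.9158, 0.9043, 0.8796, 0.8998]
After component 1 (R=0.9809): product = 0.9809
After component 2 (R=0.8717): product = 0.8551
After component 3 (R=0.9158): product = 0.7831
After component 4 (R=0.9043): product = 0.7081
After component 5 (R=0.8796): product = 0.6229
After component 6 (R=0.8998): product = 0.5604
R_sys = 0.5604

0.5604


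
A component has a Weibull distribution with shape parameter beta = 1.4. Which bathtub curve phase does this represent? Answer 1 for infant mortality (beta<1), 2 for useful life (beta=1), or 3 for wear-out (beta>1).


beta = 1.4
Compare beta to 1:
beta < 1 => infant mortality (phase 1)
beta = 1 => useful life (phase 2)
beta > 1 => wear-out (phase 3)
Since beta = 1.4, this is wear-out (increasing failure rate)
Phase = 3

3


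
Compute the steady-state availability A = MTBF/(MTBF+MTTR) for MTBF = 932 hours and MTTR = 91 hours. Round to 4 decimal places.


MTBF = 932
MTTR = 91
MTBF + MTTR = 1023
A = 932 / 1023
A = 0.911

0.911


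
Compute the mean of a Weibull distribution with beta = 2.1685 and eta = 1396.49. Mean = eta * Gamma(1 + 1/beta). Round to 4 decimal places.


beta = 2.1685, eta = 1396.49
1/beta = 0.4611
1 + 1/beta = 1.4611
Gamma(1.4611) = 0.8856
Mean = 1396.49 * 0.8856
Mean = 1236.7361

1236.7361


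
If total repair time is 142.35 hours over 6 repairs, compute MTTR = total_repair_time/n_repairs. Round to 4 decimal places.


total_repair_time = 142.35
n_repairs = 6
MTTR = 142.35 / 6
MTTR = 23.725

23.725


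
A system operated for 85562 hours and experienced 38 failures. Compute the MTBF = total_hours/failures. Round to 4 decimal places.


total_hours = 85562
failures = 38
MTBF = 85562 / 38
MTBF = 2251.6316

2251.6316


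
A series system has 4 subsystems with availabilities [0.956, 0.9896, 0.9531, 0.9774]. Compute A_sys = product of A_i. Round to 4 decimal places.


Subsystems: [0.956, 0.9896, 0.9531, 0.9774]
After subsystem 1 (A=0.956): product = 0.956
After subsystem 2 (A=0.9896): product = 0.9461
After subsystem 3 (A=0.9531): product = 0.9017
After subsystem 4 (A=0.9774): product = 0.8813
A_sys = 0.8813

0.8813


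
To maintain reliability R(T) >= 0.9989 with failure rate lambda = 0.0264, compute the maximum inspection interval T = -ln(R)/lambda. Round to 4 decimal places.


R_target = 0.9989
lambda = 0.0264
-ln(0.9989) = 0.0011
T = 0.0011 / 0.0264
T = 0.0417

0.0417


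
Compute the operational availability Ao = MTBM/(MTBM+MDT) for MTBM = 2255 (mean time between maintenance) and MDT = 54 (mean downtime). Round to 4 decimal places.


MTBM = 2255
MDT = 54
MTBM + MDT = 2309
Ao = 2255 / 2309
Ao = 0.9766

0.9766


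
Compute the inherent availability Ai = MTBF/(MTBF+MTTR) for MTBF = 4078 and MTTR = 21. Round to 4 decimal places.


MTBF = 4078
MTTR = 21
MTBF + MTTR = 4099
Ai = 4078 / 4099
Ai = 0.9949

0.9949


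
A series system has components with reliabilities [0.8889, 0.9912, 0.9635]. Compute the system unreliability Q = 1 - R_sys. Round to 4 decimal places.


Components: [0.8889, 0.9912, 0.9635]
After component 1: product = 0.8889
After component 2: product = 0.8811
After component 3: product = 0.8489
R_sys = 0.8489
Q = 1 - 0.8489 = 0.1511

0.1511


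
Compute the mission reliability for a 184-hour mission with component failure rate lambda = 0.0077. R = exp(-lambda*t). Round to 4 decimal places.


lambda = 0.0077
mission_time = 184
lambda * t = 0.0077 * 184 = 1.4168
R = exp(-1.4168)
R = 0.2425

0.2425


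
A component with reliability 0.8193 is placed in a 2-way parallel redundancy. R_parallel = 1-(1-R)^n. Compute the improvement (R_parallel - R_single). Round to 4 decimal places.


R_single = 0.8193, n = 2
1 - R_single = 0.1807
(1 - R_single)^n = 0.1807^2 = 0.0327
R_parallel = 1 - 0.0327 = 0.9673
Improvement = 0.9673 - 0.8193
Improvement = 0.148

0.148


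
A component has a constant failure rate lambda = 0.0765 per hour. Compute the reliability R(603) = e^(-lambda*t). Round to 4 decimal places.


lambda = 0.0765
t = 603
lambda * t = 46.1295
R(t) = e^(-46.1295)
R(t) = 0.0

0.0


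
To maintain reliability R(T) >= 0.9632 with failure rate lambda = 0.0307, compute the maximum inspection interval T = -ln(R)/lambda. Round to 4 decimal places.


R_target = 0.9632
lambda = 0.0307
-ln(0.9632) = 0.0375
T = 0.0375 / 0.0307
T = 1.2213

1.2213


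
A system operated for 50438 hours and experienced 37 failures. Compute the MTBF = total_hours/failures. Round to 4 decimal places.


total_hours = 50438
failures = 37
MTBF = 50438 / 37
MTBF = 1363.1892

1363.1892


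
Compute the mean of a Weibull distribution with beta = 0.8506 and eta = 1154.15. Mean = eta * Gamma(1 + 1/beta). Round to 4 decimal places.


beta = 0.8506, eta = 1154.15
1/beta = 1.1756
1 + 1/beta = 2.1756
Gamma(2.1756) = 1.0875
Mean = 1154.15 * 1.0875
Mean = 1255.1107

1255.1107


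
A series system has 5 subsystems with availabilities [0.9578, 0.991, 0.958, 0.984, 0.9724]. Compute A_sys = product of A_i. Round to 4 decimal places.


Subsystems: [0.9578, 0.991, 0.958, 0.984, 0.9724]
After subsystem 1 (A=0.9578): product = 0.9578
After subsystem 2 (A=0.991): product = 0.9492
After subsystem 3 (A=0.958): product = 0.9093
After subsystem 4 (A=0.984): product = 0.8948
After subsystem 5 (A=0.9724): product = 0.8701
A_sys = 0.8701

0.8701


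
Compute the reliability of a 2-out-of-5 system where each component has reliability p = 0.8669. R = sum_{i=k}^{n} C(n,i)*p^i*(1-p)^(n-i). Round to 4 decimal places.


k = 2, n = 5, p = 0.8669
i=2: C(5,2)=10 * 0.8669^2 * 0.1331^3 = 0.0177
i=3: C(5,3)=10 * 0.8669^3 * 0.1331^2 = 0.1154
i=4: C(5,4)=5 * 0.8669^4 * 0.1331^1 = 0.3759
i=5: C(5,5)=1 * 0.8669^5 * 0.1331^0 = 0.4896
R = sum of terms = 0.9986

0.9986


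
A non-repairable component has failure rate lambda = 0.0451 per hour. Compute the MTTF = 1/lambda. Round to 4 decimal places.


lambda = 0.0451
MTTF = 1 / 0.0451
MTTF = 22.1729

22.1729


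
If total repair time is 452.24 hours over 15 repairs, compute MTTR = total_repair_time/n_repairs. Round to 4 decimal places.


total_repair_time = 452.24
n_repairs = 15
MTTR = 452.24 / 15
MTTR = 30.1493

30.1493


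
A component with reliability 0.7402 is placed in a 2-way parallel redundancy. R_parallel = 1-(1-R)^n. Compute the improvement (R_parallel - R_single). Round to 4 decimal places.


R_single = 0.7402, n = 2
1 - R_single = 0.2598
(1 - R_single)^n = 0.2598^2 = 0.0675
R_parallel = 1 - 0.0675 = 0.9325
Improvement = 0.9325 - 0.7402
Improvement = 0.1923

0.1923


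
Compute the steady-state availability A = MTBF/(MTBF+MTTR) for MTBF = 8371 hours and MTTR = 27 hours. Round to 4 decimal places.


MTBF = 8371
MTTR = 27
MTBF + MTTR = 8398
A = 8371 / 8398
A = 0.9968

0.9968


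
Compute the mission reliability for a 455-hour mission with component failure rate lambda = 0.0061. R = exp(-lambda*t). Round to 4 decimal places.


lambda = 0.0061
mission_time = 455
lambda * t = 0.0061 * 455 = 2.7755
R = exp(-2.7755)
R = 0.0623

0.0623


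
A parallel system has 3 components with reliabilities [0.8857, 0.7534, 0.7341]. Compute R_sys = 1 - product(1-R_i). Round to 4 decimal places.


Components: [0.8857, 0.7534, 0.7341]
(1 - 0.8857) = 0.1143, running product = 0.1143
(1 - 0.7534) = 0.2466, running product = 0.0282
(1 - 0.7341) = 0.2659, running product = 0.0075
Product of (1-R_i) = 0.0075
R_sys = 1 - 0.0075 = 0.9925

0.9925


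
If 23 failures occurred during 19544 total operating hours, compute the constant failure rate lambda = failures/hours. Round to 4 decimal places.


failures = 23
total_hours = 19544
lambda = 23 / 19544
lambda = 0.0012

0.0012


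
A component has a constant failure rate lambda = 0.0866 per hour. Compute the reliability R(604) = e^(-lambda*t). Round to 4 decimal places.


lambda = 0.0866
t = 604
lambda * t = 52.3064
R(t) = e^(-52.3064)
R(t) = 0.0

0.0


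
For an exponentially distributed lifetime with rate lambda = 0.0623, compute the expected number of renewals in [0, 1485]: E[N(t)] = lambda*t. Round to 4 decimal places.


lambda = 0.0623
t = 1485
E[N(t)] = lambda * t
E[N(t)] = 0.0623 * 1485
E[N(t)] = 92.5155

92.5155


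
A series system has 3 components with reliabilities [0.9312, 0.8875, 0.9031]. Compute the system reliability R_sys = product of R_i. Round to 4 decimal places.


Components: [0.9312, 0.8875, 0.9031]
After component 1 (R=0.9312): product = 0.9312
After component 2 (R=0.8875): product = 0.8264
After component 3 (R=0.9031): product = 0.7464
R_sys = 0.7464

0.7464


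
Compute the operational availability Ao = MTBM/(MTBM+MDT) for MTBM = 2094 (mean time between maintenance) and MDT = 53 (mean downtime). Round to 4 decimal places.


MTBM = 2094
MDT = 53
MTBM + MDT = 2147
Ao = 2094 / 2147
Ao = 0.9753

0.9753


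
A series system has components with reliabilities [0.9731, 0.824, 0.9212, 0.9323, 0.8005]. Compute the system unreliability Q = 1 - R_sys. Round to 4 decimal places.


Components: [0.9731, 0.824, 0.9212, 0.9323, 0.8005]
After component 1: product = 0.9731
After component 2: product = 0.8018
After component 3: product = 0.7386
After component 4: product = 0.6886
After component 5: product = 0.5513
R_sys = 0.5513
Q = 1 - 0.5513 = 0.4487

0.4487


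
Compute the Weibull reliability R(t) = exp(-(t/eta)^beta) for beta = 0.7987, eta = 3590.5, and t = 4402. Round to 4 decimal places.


beta = 0.7987, eta = 3590.5, t = 4402
t/eta = 4402 / 3590.5 = 1.226
(t/eta)^beta = 1.226^0.7987 = 1.1767
R(t) = exp(-1.1767)
R(t) = 0.3083

0.3083


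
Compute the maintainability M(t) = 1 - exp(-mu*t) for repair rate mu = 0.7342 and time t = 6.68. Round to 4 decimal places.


mu = 0.7342, t = 6.68
mu * t = 0.7342 * 6.68 = 4.9045
exp(-4.9045) = 0.0074
M(t) = 1 - 0.0074
M(t) = 0.9926

0.9926


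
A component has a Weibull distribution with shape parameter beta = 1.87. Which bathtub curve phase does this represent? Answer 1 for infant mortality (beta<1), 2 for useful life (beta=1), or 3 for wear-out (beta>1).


beta = 1.87
Compare beta to 1:
beta < 1 => infant mortality (phase 1)
beta = 1 => useful life (phase 2)
beta > 1 => wear-out (phase 3)
Since beta = 1.87, this is wear-out (increasing failure rate)
Phase = 3

3


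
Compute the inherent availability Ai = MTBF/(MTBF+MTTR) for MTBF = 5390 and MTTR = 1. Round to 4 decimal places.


MTBF = 5390
MTTR = 1
MTBF + MTTR = 5391
Ai = 5390 / 5391
Ai = 0.9998

0.9998


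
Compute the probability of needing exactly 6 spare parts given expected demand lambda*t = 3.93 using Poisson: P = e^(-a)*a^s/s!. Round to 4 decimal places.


a = 3.93, s = 6
e^(-a) = e^(-3.93) = 0.0196
a^s = 3.93^6 = 3684.3027
s! = 720
P = 0.0196 * 3684.3027 / 720
P = 0.1005

0.1005


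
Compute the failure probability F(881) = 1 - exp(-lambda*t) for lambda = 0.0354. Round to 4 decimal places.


lambda = 0.0354, t = 881
lambda * t = 31.1874
exp(-31.1874) = 0.0
F(t) = 1 - 0.0
F(t) = 1.0

1.0


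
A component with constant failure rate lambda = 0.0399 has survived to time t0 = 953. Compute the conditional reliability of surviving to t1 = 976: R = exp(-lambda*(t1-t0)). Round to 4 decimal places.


lambda = 0.0399
t0 = 953, t1 = 976
t1 - t0 = 23
lambda * (t1-t0) = 0.0399 * 23 = 0.9177
R = exp(-0.9177)
R = 0.3994

0.3994


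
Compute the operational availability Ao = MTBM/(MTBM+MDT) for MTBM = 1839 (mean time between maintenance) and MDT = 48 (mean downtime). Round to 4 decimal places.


MTBM = 1839
MDT = 48
MTBM + MDT = 1887
Ao = 1839 / 1887
Ao = 0.9746

0.9746


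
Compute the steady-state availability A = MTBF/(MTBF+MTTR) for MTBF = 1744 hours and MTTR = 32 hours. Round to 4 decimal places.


MTBF = 1744
MTTR = 32
MTBF + MTTR = 1776
A = 1744 / 1776
A = 0.982

0.982


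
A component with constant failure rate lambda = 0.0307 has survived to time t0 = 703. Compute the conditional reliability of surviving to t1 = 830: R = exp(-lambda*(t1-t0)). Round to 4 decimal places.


lambda = 0.0307
t0 = 703, t1 = 830
t1 - t0 = 127
lambda * (t1-t0) = 0.0307 * 127 = 3.8989
R = exp(-3.8989)
R = 0.0203

0.0203


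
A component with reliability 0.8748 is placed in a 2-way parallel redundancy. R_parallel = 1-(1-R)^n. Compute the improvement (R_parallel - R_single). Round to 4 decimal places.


R_single = 0.8748, n = 2
1 - R_single = 0.1252
(1 - R_single)^n = 0.1252^2 = 0.0157
R_parallel = 1 - 0.0157 = 0.9843
Improvement = 0.9843 - 0.8748
Improvement = 0.1095

0.1095


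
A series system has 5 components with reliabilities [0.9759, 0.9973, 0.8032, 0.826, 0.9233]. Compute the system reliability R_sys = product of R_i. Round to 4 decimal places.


Components: [0.9759, 0.9973, 0.8032, 0.826, 0.9233]
After component 1 (R=0.9759): product = 0.9759
After component 2 (R=0.9973): product = 0.9733
After component 3 (R=0.8032): product = 0.7817
After component 4 (R=0.826): product = 0.6457
After component 5 (R=0.9233): product = 0.5962
R_sys = 0.5962

0.5962


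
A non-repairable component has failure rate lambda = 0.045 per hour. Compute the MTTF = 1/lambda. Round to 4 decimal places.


lambda = 0.045
MTTF = 1 / 0.045
MTTF = 22.2222

22.2222


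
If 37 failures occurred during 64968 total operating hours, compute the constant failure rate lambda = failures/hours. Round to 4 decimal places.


failures = 37
total_hours = 64968
lambda = 37 / 64968
lambda = 0.0006

0.0006


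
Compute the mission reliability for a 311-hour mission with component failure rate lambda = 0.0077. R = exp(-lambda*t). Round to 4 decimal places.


lambda = 0.0077
mission_time = 311
lambda * t = 0.0077 * 311 = 2.3947
R = exp(-2.3947)
R = 0.0912

0.0912


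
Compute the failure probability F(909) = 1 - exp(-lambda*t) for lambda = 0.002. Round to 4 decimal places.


lambda = 0.002, t = 909
lambda * t = 1.818
exp(-1.818) = 0.1624
F(t) = 1 - 0.1624
F(t) = 0.8376

0.8376


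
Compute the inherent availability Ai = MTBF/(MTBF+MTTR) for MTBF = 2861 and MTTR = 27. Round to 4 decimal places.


MTBF = 2861
MTTR = 27
MTBF + MTTR = 2888
Ai = 2861 / 2888
Ai = 0.9907

0.9907


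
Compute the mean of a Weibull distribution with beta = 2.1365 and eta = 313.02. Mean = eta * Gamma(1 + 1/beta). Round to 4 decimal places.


beta = 2.1365, eta = 313.02
1/beta = 0.4681
1 + 1/beta = 1.4681
Gamma(1.4681) = 0.8856
Mean = 313.02 * 0.8856
Mean = 277.217

277.217


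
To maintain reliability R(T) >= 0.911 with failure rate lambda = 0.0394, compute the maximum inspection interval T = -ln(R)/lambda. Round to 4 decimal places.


R_target = 0.911
lambda = 0.0394
-ln(0.911) = 0.0932
T = 0.0932 / 0.0394
T = 2.3658

2.3658


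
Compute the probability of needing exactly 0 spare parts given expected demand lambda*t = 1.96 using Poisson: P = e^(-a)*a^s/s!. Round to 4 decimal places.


a = 1.96, s = 0
e^(-a) = e^(-1.96) = 0.1409
a^s = 1.96^0 = 1.0
s! = 1
P = 0.1409 * 1.0 / 1
P = 0.1409

0.1409


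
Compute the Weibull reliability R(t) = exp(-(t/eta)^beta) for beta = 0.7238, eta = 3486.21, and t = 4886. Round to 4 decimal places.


beta = 0.7238, eta = 3486.21, t = 4886
t/eta = 4886 / 3486.21 = 1.4015
(t/eta)^beta = 1.4015^0.7238 = 1.2768
R(t) = exp(-1.2768)
R(t) = 0.2789

0.2789


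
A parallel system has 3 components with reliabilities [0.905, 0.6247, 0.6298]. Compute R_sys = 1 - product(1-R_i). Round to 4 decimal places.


Components: [0.905, 0.6247, 0.6298]
(1 - 0.905) = 0.095, running product = 0.095
(1 - 0.6247) = 0.3753, running product = 0.0357
(1 - 0.6298) = 0.3702, running product = 0.0132
Product of (1-R_i) = 0.0132
R_sys = 1 - 0.0132 = 0.9868

0.9868


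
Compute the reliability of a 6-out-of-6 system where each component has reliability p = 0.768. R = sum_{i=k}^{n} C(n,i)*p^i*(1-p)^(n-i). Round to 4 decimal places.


k = 6, n = 6, p = 0.768
i=6: C(6,6)=1 * 0.768^6 * 0.232^0 = 0.2052
R = sum of terms = 0.2052

0.2052


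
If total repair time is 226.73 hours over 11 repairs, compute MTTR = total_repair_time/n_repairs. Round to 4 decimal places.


total_repair_time = 226.73
n_repairs = 11
MTTR = 226.73 / 11
MTTR = 20.6118

20.6118


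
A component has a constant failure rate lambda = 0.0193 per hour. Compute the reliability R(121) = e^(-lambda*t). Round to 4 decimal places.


lambda = 0.0193
t = 121
lambda * t = 2.3353
R(t) = e^(-2.3353)
R(t) = 0.0968

0.0968


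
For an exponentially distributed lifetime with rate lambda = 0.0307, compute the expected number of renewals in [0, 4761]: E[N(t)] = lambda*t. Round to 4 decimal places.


lambda = 0.0307
t = 4761
E[N(t)] = lambda * t
E[N(t)] = 0.0307 * 4761
E[N(t)] = 146.1627

146.1627


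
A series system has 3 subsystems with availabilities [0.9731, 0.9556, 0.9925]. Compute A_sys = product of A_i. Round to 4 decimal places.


Subsystems: [0.9731, 0.9556, 0.9925]
After subsystem 1 (A=0.9731): product = 0.9731
After subsystem 2 (A=0.9556): product = 0.9299
After subsystem 3 (A=0.9925): product = 0.9229
A_sys = 0.9229

0.9229


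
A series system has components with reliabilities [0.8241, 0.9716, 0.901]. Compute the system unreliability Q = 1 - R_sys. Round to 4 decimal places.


Components: [0.8241, 0.9716, 0.901]
After component 1: product = 0.8241
After component 2: product = 0.8007
After component 3: product = 0.7214
R_sys = 0.7214
Q = 1 - 0.7214 = 0.2786

0.2786


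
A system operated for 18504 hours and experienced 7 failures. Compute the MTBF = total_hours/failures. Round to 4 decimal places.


total_hours = 18504
failures = 7
MTBF = 18504 / 7
MTBF = 2643.4286

2643.4286


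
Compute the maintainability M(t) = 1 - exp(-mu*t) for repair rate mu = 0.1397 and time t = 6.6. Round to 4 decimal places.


mu = 0.1397, t = 6.6
mu * t = 0.1397 * 6.6 = 0.922
exp(-0.922) = 0.3977
M(t) = 1 - 0.3977
M(t) = 0.6023

0.6023


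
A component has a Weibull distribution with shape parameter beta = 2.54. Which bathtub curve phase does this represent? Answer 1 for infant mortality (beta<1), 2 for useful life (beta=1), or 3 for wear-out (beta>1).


beta = 2.54
Compare beta to 1:
beta < 1 => infant mortality (phase 1)
beta = 1 => useful life (phase 2)
beta > 1 => wear-out (phase 3)
Since beta = 2.54, this is wear-out (increasing failure rate)
Phase = 3

3


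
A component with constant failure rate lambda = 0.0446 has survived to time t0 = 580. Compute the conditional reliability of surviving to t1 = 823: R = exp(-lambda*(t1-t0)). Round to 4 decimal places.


lambda = 0.0446
t0 = 580, t1 = 823
t1 - t0 = 243
lambda * (t1-t0) = 0.0446 * 243 = 10.8378
R = exp(-10.8378)
R = 0.0

0.0


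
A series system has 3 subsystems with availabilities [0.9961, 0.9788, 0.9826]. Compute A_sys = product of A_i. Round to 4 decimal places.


Subsystems: [0.9961, 0.9788, 0.9826]
After subsystem 1 (A=0.9961): product = 0.9961
After subsystem 2 (A=0.9788): product = 0.975
After subsystem 3 (A=0.9826): product = 0.958
A_sys = 0.958

0.958


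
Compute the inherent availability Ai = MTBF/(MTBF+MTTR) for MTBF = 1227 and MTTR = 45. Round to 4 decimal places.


MTBF = 1227
MTTR = 45
MTBF + MTTR = 1272
Ai = 1227 / 1272
Ai = 0.9646

0.9646


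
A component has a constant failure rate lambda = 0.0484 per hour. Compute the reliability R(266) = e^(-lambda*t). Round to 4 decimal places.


lambda = 0.0484
t = 266
lambda * t = 12.8744
R(t) = e^(-12.8744)
R(t) = 0.0

0.0


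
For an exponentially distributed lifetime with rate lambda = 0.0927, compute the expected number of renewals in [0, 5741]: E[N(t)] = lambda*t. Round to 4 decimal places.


lambda = 0.0927
t = 5741
E[N(t)] = lambda * t
E[N(t)] = 0.0927 * 5741
E[N(t)] = 532.1907

532.1907


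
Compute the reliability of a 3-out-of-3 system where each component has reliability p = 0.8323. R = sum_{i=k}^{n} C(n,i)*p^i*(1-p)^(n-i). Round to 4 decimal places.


k = 3, n = 3, p = 0.8323
i=3: C(3,3)=1 * 0.8323^3 * 0.1677^0 = 0.5766
R = sum of terms = 0.5766

0.5766


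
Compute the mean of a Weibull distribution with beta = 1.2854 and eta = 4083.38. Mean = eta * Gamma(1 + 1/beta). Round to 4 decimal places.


beta = 1.2854, eta = 4083.38
1/beta = 0.778
1 + 1/beta = 1.778
Gamma(1.778) = 0.9257
Mean = 4083.38 * 0.9257
Mean = 3780.0683

3780.0683


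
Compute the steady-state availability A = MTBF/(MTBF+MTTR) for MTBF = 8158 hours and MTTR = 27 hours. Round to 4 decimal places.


MTBF = 8158
MTTR = 27
MTBF + MTTR = 8185
A = 8158 / 8185
A = 0.9967

0.9967


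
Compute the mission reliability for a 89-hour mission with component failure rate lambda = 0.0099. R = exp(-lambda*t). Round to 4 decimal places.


lambda = 0.0099
mission_time = 89
lambda * t = 0.0099 * 89 = 0.8811
R = exp(-0.8811)
R = 0.4143

0.4143


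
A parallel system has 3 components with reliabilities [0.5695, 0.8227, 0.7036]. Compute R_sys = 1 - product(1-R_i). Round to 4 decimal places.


Components: [0.5695, 0.8227, 0.7036]
(1 - 0.5695) = 0.4305, running product = 0.4305
(1 - 0.8227) = 0.1773, running product = 0.0763
(1 - 0.7036) = 0.2964, running product = 0.0226
Product of (1-R_i) = 0.0226
R_sys = 1 - 0.0226 = 0.9774

0.9774


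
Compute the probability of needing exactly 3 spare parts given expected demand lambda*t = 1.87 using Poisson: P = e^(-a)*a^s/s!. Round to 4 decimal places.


a = 1.87, s = 3
e^(-a) = e^(-1.87) = 0.1541
a^s = 1.87^3 = 6.5392
s! = 6
P = 0.1541 * 6.5392 / 6
P = 0.168

0.168


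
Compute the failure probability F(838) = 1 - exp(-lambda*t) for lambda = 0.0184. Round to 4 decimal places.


lambda = 0.0184, t = 838
lambda * t = 15.4192
exp(-15.4192) = 0.0
F(t) = 1 - 0.0
F(t) = 1.0

1.0


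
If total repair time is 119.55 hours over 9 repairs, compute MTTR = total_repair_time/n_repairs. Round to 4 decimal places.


total_repair_time = 119.55
n_repairs = 9
MTTR = 119.55 / 9
MTTR = 13.2833

13.2833


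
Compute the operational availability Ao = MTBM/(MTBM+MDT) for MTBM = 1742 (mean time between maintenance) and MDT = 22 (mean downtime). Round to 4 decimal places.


MTBM = 1742
MDT = 22
MTBM + MDT = 1764
Ao = 1742 / 1764
Ao = 0.9875

0.9875


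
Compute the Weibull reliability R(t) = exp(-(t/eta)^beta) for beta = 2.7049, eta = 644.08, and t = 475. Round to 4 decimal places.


beta = 2.7049, eta = 644.08, t = 475
t/eta = 475 / 644.08 = 0.7375
(t/eta)^beta = 0.7375^2.7049 = 0.4388
R(t) = exp(-0.4388)
R(t) = 0.6448

0.6448


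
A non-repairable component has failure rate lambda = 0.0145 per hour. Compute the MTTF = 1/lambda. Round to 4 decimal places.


lambda = 0.0145
MTTF = 1 / 0.0145
MTTF = 68.9655

68.9655


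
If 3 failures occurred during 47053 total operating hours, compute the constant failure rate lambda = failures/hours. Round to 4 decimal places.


failures = 3
total_hours = 47053
lambda = 3 / 47053
lambda = 0.0001

0.0001


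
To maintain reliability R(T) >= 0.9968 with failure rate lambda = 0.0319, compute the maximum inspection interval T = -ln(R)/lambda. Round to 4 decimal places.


R_target = 0.9968
lambda = 0.0319
-ln(0.9968) = 0.0032
T = 0.0032 / 0.0319
T = 0.1005

0.1005


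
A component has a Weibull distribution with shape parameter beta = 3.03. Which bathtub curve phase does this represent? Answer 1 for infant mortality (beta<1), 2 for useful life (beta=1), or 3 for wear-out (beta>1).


beta = 3.03
Compare beta to 1:
beta < 1 => infant mortality (phase 1)
beta = 1 => useful life (phase 2)
beta > 1 => wear-out (phase 3)
Since beta = 3.03, this is wear-out (increasing failure rate)
Phase = 3

3


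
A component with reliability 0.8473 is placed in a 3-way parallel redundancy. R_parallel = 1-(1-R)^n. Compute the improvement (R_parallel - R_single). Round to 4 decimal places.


R_single = 0.8473, n = 3
1 - R_single = 0.1527
(1 - R_single)^n = 0.1527^3 = 0.0036
R_parallel = 1 - 0.0036 = 0.9964
Improvement = 0.9964 - 0.8473
Improvement = 0.1491

0.1491


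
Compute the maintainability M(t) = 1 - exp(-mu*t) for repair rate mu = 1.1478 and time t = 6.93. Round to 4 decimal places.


mu = 1.1478, t = 6.93
mu * t = 1.1478 * 6.93 = 7.9543
exp(-7.9543) = 0.0004
M(t) = 1 - 0.0004
M(t) = 0.9996

0.9996


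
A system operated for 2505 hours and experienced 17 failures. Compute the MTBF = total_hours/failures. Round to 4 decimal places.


total_hours = 2505
failures = 17
MTBF = 2505 / 17
MTBF = 147.3529

147.3529


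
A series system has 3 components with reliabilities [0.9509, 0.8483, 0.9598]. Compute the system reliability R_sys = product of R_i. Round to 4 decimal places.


Components: [0.9509, 0.8483, 0.9598]
After component 1 (R=0.9509): product = 0.9509
After component 2 (R=0.8483): product = 0.8066
After component 3 (R=0.9598): product = 0.7742
R_sys = 0.7742

0.7742


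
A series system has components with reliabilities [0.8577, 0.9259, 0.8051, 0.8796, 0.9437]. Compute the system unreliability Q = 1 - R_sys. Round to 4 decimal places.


Components: [0.8577, 0.9259, 0.8051, 0.8796, 0.9437]
After component 1: product = 0.8577
After component 2: product = 0.7941
After component 3: product = 0.6394
After component 4: product = 0.5624
After component 5: product = 0.5307
R_sys = 0.5307
Q = 1 - 0.5307 = 0.4693

0.4693


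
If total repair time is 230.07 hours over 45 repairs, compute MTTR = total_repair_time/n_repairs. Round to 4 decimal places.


total_repair_time = 230.07
n_repairs = 45
MTTR = 230.07 / 45
MTTR = 5.1127

5.1127


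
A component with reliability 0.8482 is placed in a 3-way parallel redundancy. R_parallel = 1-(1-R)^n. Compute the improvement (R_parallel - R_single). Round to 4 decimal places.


R_single = 0.8482, n = 3
1 - R_single = 0.1518
(1 - R_single)^n = 0.1518^3 = 0.0035
R_parallel = 1 - 0.0035 = 0.9965
Improvement = 0.9965 - 0.8482
Improvement = 0.1483

0.1483


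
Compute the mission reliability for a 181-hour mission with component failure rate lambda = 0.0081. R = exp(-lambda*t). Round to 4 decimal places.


lambda = 0.0081
mission_time = 181
lambda * t = 0.0081 * 181 = 1.4661
R = exp(-1.4661)
R = 0.2308

0.2308


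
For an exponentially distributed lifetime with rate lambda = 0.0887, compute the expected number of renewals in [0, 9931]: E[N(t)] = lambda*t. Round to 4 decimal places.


lambda = 0.0887
t = 9931
E[N(t)] = lambda * t
E[N(t)] = 0.0887 * 9931
E[N(t)] = 880.8797

880.8797


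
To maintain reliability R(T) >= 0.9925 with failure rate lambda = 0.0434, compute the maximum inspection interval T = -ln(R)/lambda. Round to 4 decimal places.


R_target = 0.9925
lambda = 0.0434
-ln(0.9925) = 0.0075
T = 0.0075 / 0.0434
T = 0.1735

0.1735


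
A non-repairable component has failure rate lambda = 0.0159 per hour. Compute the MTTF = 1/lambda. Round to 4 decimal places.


lambda = 0.0159
MTTF = 1 / 0.0159
MTTF = 62.8931

62.8931


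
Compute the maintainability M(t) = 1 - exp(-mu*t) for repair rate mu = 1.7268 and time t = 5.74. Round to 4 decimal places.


mu = 1.7268, t = 5.74
mu * t = 1.7268 * 5.74 = 9.9118
exp(-9.9118) = 0.0
M(t) = 1 - 0.0
M(t) = 1.0

1.0


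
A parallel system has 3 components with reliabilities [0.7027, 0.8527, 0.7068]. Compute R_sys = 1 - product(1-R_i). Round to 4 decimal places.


Components: [0.7027, 0.8527, 0.7068]
(1 - 0.7027) = 0.2973, running product = 0.2973
(1 - 0.8527) = 0.1473, running product = 0.0438
(1 - 0.7068) = 0.2932, running product = 0.0128
Product of (1-R_i) = 0.0128
R_sys = 1 - 0.0128 = 0.9872

0.9872


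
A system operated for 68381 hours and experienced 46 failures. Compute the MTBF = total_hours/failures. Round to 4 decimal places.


total_hours = 68381
failures = 46
MTBF = 68381 / 46
MTBF = 1486.5435

1486.5435


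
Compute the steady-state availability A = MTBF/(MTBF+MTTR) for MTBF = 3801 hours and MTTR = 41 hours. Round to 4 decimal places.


MTBF = 3801
MTTR = 41
MTBF + MTTR = 3842
A = 3801 / 3842
A = 0.9893

0.9893


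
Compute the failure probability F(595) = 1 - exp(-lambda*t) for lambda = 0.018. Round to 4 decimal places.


lambda = 0.018, t = 595
lambda * t = 10.71
exp(-10.71) = 0.0
F(t) = 1 - 0.0
F(t) = 1.0

1.0


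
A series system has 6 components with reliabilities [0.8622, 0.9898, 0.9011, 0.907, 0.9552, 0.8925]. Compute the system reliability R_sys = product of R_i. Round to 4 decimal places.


Components: [0.8622, 0.9898, 0.9011, 0.907, 0.9552, 0.8925]
After component 1 (R=0.8622): product = 0.8622
After component 2 (R=0.9898): product = 0.8534
After component 3 (R=0.9011): product = 0.769
After component 4 (R=0.907): product = 0.6975
After component 5 (R=0.9552): product = 0.6662
After component 6 (R=0.8925): product = 0.5946
R_sys = 0.5946

0.5946


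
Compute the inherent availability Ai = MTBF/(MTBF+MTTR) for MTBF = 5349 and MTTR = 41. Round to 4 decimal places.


MTBF = 5349
MTTR = 41
MTBF + MTTR = 5390
Ai = 5349 / 5390
Ai = 0.9924

0.9924


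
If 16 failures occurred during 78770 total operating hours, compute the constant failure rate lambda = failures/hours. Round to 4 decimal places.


failures = 16
total_hours = 78770
lambda = 16 / 78770
lambda = 0.0002

0.0002


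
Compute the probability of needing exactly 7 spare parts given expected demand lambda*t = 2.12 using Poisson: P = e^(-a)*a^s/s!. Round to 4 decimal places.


a = 2.12, s = 7
e^(-a) = e^(-2.12) = 0.12
a^s = 2.12^7 = 192.4647
s! = 5040
P = 0.12 * 192.4647 / 5040
P = 0.0046

0.0046


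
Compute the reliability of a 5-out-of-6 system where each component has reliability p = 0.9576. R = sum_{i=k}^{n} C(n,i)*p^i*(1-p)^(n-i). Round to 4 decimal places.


k = 5, n = 6, p = 0.9576
i=5: C(6,5)=6 * 0.9576^5 * 0.0424^1 = 0.2049
i=6: C(6,6)=1 * 0.9576^6 * 0.0424^0 = 0.7711
R = sum of terms = 0.9759

0.9759


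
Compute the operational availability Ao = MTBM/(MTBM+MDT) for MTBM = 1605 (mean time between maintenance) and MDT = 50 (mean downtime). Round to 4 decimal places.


MTBM = 1605
MDT = 50
MTBM + MDT = 1655
Ao = 1605 / 1655
Ao = 0.9698

0.9698


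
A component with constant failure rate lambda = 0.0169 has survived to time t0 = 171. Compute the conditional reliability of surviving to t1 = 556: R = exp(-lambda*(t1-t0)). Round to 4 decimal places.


lambda = 0.0169
t0 = 171, t1 = 556
t1 - t0 = 385
lambda * (t1-t0) = 0.0169 * 385 = 6.5065
R = exp(-6.5065)
R = 0.0015

0.0015


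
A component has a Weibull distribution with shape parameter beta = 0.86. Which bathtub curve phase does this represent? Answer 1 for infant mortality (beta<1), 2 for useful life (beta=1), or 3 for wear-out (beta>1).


beta = 0.86
Compare beta to 1:
beta < 1 => infant mortality (phase 1)
beta = 1 => useful life (phase 2)
beta > 1 => wear-out (phase 3)
Since beta = 0.86, this is infant mortality (decreasing failure rate)
Phase = 1

1


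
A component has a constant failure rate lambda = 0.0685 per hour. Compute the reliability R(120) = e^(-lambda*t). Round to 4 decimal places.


lambda = 0.0685
t = 120
lambda * t = 8.22
R(t) = e^(-8.22)
R(t) = 0.0003

0.0003


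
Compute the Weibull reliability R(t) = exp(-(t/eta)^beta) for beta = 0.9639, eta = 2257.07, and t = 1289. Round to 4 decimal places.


beta = 0.9639, eta = 2257.07, t = 1289
t/eta = 1289 / 2257.07 = 0.5711
(t/eta)^beta = 0.5711^0.9639 = 0.5828
R(t) = exp(-0.5828)
R(t) = 0.5584

0.5584


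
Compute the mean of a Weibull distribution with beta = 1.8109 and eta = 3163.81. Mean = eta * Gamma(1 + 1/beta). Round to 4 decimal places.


beta = 1.8109, eta = 3163.81
1/beta = 0.5522
1 + 1/beta = 1.5522
Gamma(1.5522) = 0.889
Mean = 3163.81 * 0.889
Mean = 2812.7282

2812.7282


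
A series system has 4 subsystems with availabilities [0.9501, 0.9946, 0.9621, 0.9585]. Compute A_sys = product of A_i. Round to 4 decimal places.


Subsystems: [0.9501, 0.9946, 0.9621, 0.9585]
After subsystem 1 (A=0.9501): product = 0.9501
After subsystem 2 (A=0.9946): product = 0.945
After subsystem 3 (A=0.9621): product = 0.9092
After subsystem 4 (A=0.9585): product = 0.8714
A_sys = 0.8714

0.8714


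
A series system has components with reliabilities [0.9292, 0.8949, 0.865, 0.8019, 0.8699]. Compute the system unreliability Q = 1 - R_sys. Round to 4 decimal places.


Components: [0.9292, 0.8949, 0.865, 0.8019, 0.8699]
After component 1: product = 0.9292
After component 2: product = 0.8315
After component 3: product = 0.7193
After component 4: product = 0.5768
After component 5: product = 0.5018
R_sys = 0.5018
Q = 1 - 0.5018 = 0.4982

0.4982


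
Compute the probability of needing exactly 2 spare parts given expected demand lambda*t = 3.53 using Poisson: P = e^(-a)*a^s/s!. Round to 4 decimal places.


a = 3.53, s = 2
e^(-a) = e^(-3.53) = 0.0293
a^s = 3.53^2 = 12.4609
s! = 2
P = 0.0293 * 12.4609 / 2
P = 0.1826

0.1826


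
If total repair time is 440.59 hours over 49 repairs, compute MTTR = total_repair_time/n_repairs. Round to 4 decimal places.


total_repair_time = 440.59
n_repairs = 49
MTTR = 440.59 / 49
MTTR = 8.9916

8.9916


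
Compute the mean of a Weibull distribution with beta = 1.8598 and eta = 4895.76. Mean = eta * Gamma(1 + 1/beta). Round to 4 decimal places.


beta = 1.8598, eta = 4895.76
1/beta = 0.5377
1 + 1/beta = 1.5377
Gamma(1.5377) = 0.888
Mean = 4895.76 * 0.888
Mean = 4347.5803

4347.5803


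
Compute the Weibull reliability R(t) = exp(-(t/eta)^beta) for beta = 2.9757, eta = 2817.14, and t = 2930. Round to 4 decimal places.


beta = 2.9757, eta = 2817.14, t = 2930
t/eta = 2930 / 2817.14 = 1.0401
(t/eta)^beta = 1.0401^2.9757 = 1.124
R(t) = exp(-1.124)
R(t) = 0.325

0.325


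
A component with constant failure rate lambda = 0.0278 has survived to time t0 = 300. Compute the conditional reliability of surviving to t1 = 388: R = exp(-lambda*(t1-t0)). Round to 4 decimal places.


lambda = 0.0278
t0 = 300, t1 = 388
t1 - t0 = 88
lambda * (t1-t0) = 0.0278 * 88 = 2.4464
R = exp(-2.4464)
R = 0.0866

0.0866


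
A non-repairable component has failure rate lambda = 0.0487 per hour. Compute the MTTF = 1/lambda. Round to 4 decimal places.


lambda = 0.0487
MTTF = 1 / 0.0487
MTTF = 20.5339

20.5339


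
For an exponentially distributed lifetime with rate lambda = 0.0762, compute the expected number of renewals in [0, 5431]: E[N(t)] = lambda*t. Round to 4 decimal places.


lambda = 0.0762
t = 5431
E[N(t)] = lambda * t
E[N(t)] = 0.0762 * 5431
E[N(t)] = 413.8422

413.8422


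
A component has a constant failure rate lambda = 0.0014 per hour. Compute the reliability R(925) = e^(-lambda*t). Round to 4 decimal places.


lambda = 0.0014
t = 925
lambda * t = 1.295
R(t) = e^(-1.295)
R(t) = 0.2739

0.2739


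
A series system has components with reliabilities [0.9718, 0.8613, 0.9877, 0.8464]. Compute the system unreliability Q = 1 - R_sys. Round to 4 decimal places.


Components: [0.9718, 0.8613, 0.9877, 0.8464]
After component 1: product = 0.9718
After component 2: product = 0.837
After component 3: product = 0.8267
After component 4: product = 0.6997
R_sys = 0.6997
Q = 1 - 0.6997 = 0.3003

0.3003


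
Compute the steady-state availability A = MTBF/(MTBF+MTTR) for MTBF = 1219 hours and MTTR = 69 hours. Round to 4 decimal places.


MTBF = 1219
MTTR = 69
MTBF + MTTR = 1288
A = 1219 / 1288
A = 0.9464

0.9464


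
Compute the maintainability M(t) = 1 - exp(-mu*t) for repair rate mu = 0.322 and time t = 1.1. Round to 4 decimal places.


mu = 0.322, t = 1.1
mu * t = 0.322 * 1.1 = 0.3542
exp(-0.3542) = 0.7017
M(t) = 1 - 0.7017
M(t) = 0.2983

0.2983


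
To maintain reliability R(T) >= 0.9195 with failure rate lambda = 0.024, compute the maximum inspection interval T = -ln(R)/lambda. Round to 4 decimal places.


R_target = 0.9195
lambda = 0.024
-ln(0.9195) = 0.0839
T = 0.0839 / 0.024
T = 3.4969

3.4969


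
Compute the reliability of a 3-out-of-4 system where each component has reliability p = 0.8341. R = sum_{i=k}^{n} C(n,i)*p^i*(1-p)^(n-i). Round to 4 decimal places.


k = 3, n = 4, p = 0.8341
i=3: C(4,3)=4 * 0.8341^3 * 0.1659^1 = 0.3851
i=4: C(4,4)=1 * 0.8341^4 * 0.1659^0 = 0.484
R = sum of terms = 0.8691

0.8691


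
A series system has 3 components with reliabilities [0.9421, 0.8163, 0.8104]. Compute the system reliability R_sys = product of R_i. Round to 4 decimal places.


Components: [0.9421, 0.8163, 0.8104]
After component 1 (R=0.9421): product = 0.9421
After component 2 (R=0.8163): product = 0.769
After component 3 (R=0.8104): product = 0.6232
R_sys = 0.6232

0.6232


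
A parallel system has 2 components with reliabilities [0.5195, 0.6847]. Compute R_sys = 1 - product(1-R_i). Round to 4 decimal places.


Components: [0.5195, 0.6847]
(1 - 0.5195) = 0.4805, running product = 0.4805
(1 - 0.6847) = 0.3153, running product = 0.1515
Product of (1-R_i) = 0.1515
R_sys = 1 - 0.1515 = 0.8485

0.8485


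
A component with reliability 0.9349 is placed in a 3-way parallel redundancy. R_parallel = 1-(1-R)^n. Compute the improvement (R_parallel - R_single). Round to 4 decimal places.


R_single = 0.9349, n = 3
1 - R_single = 0.0651
(1 - R_single)^n = 0.0651^3 = 0.0003
R_parallel = 1 - 0.0003 = 0.9997
Improvement = 0.9997 - 0.9349
Improvement = 0.0648

0.0648
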